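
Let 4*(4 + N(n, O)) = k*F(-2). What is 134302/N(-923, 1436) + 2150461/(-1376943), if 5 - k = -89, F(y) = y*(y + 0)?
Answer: 30788776216/20654145 ≈ 1490.7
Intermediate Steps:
F(y) = y**2 (F(y) = y*y = y**2)
k = 94 (k = 5 - 1*(-89) = 5 + 89 = 94)
N(n, O) = 90 (N(n, O) = -4 + (94*(-2)**2)/4 = -4 + (94*4)/4 = -4 + (1/4)*376 = -4 + 94 = 90)
134302/N(-923, 1436) + 2150461/(-1376943) = 134302/90 + 2150461/(-1376943) = 134302*(1/90) + 2150461*(-1/1376943) = 67151/45 - 2150461/1376943 = 30788776216/20654145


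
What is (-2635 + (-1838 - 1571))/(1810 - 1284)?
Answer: -3022/263 ≈ -11.490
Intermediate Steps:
(-2635 + (-1838 - 1571))/(1810 - 1284) = (-2635 - 3409)/526 = -6044*1/526 = -3022/263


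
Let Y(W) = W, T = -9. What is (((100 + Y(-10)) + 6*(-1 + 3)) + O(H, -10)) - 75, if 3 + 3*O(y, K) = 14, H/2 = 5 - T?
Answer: 92/3 ≈ 30.667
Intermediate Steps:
H = 28 (H = 2*(5 - 1*(-9)) = 2*(5 + 9) = 2*14 = 28)
O(y, K) = 11/3 (O(y, K) = -1 + (1/3)*14 = -1 + 14/3 = 11/3)
(((100 + Y(-10)) + 6*(-1 + 3)) + O(H, -10)) - 75 = (((100 - 10) + 6*(-1 + 3)) + 11/3) - 75 = ((90 + 6*2) + 11/3) - 75 = ((90 + 12) + 11/3) - 75 = (102 + 11/3) - 75 = 317/3 - 75 = 92/3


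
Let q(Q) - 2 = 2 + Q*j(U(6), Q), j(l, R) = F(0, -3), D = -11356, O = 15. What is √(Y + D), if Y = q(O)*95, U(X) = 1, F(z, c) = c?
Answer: I*√15251 ≈ 123.49*I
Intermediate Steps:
j(l, R) = -3
q(Q) = 4 - 3*Q (q(Q) = 2 + (2 + Q*(-3)) = 2 + (2 - 3*Q) = 4 - 3*Q)
Y = -3895 (Y = (4 - 3*15)*95 = (4 - 45)*95 = -41*95 = -3895)
√(Y + D) = √(-3895 - 11356) = √(-15251) = I*√15251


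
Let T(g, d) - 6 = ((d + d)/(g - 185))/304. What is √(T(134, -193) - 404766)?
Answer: I*√6080861295726/3876 ≈ 636.21*I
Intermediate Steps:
T(g, d) = 6 + d/(152*(-185 + g)) (T(g, d) = 6 + ((d + d)/(g - 185))/304 = 6 + ((2*d)/(-185 + g))*(1/304) = 6 + (2*d/(-185 + g))*(1/304) = 6 + d/(152*(-185 + g)))
√(T(134, -193) - 404766) = √((-168720 - 193 + 912*134)/(152*(-185 + 134)) - 404766) = √((1/152)*(-168720 - 193 + 122208)/(-51) - 404766) = √((1/152)*(-1/51)*(-46705) - 404766) = √(46705/7752 - 404766) = √(-3137699327/7752) = I*√6080861295726/3876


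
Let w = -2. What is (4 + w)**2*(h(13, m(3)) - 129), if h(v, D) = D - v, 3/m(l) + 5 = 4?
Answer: -580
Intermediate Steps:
m(l) = -3 (m(l) = 3/(-5 + 4) = 3/(-1) = 3*(-1) = -3)
(4 + w)**2*(h(13, m(3)) - 129) = (4 - 2)**2*((-3 - 1*13) - 129) = 2**2*((-3 - 13) - 129) = 4*(-16 - 129) = 4*(-145) = -580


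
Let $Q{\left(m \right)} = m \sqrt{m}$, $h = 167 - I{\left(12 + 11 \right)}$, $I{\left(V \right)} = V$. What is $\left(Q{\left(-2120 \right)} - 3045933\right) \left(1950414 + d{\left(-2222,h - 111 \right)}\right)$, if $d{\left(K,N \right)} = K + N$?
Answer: $-5934162818925 - 8260474000 i \sqrt{530} \approx -5.9342 \cdot 10^{12} - 1.9017 \cdot 10^{11} i$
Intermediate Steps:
$h = 144$ ($h = 167 - \left(12 + 11\right) = 167 - 23 = 144$)
$Q{\left(m \right)} = m^{\frac{3}{2}}$
$\left(Q{\left(-2120 \right)} - 3045933\right) \left(1950414 + d{\left(-2222,h - 111 \right)}\right) = \left(\left(-2120\right)^{\frac{3}{2}} - 3045933\right) \left(1950414 + \left(-2222 + \left(144 - 111\right)\right)\right) = \left(- 4240 i \sqrt{530} - 3045933\right) \left(1950414 + \left(-2222 + 33\right)\right) = \left(-3045933 - 4240 i \sqrt{530}\right) \left(1950414 - 2189\right) = \left(-3045933 - 4240 i \sqrt{530}\right) 1948225 = -5934162818925 - 8260474000 i \sqrt{530}$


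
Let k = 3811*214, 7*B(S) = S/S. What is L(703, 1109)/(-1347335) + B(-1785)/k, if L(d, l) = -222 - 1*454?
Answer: 3860548863/7691771140130 ≈ 0.00050191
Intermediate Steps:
L(d, l) = -676 (L(d, l) = -222 - 454 = -676)
B(S) = ⅐ (B(S) = (S/S)/7 = (⅐)*1 = ⅐)
k = 815554
L(703, 1109)/(-1347335) + B(-1785)/k = -676/(-1347335) + (⅐)/815554 = -676*(-1/1347335) + (⅐)*(1/815554) = 676/1347335 + 1/5708878 = 3860548863/7691771140130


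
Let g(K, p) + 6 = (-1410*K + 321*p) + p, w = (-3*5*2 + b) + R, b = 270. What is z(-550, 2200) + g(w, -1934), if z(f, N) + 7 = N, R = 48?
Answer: -1026641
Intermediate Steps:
w = 288 (w = (-3*5*2 + 270) + 48 = (-15*2 + 270) + 48 = (-30 + 270) + 48 = 240 + 48 = 288)
z(f, N) = -7 + N
g(K, p) = -6 - 1410*K + 322*p (g(K, p) = -6 + ((-1410*K + 321*p) + p) = -6 + (-1410*K + 322*p) = -6 - 1410*K + 322*p)
z(-550, 2200) + g(w, -1934) = (-7 + 2200) + (-6 - 1410*288 + 322*(-1934)) = 2193 + (-6 - 406080 - 622748) = 2193 - 1028834 = -1026641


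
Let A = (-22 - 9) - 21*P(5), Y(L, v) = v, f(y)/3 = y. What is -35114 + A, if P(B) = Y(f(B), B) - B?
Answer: -35145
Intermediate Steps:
f(y) = 3*y
P(B) = 0 (P(B) = B - B = 0)
A = -31 (A = (-22 - 9) - 21*0 = -31 + 0 = -31)
-35114 + A = -35114 - 31 = -35145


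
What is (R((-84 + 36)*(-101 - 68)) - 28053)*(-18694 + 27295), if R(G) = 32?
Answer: -241008621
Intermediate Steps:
(R((-84 + 36)*(-101 - 68)) - 28053)*(-18694 + 27295) = (32 - 28053)*(-18694 + 27295) = -28021*8601 = -241008621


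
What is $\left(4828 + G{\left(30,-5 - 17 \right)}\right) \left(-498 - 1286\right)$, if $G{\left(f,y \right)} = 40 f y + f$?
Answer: $38430928$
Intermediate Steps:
$G{\left(f,y \right)} = f + 40 f y$ ($G{\left(f,y \right)} = 40 f y + f = f + 40 f y$)
$\left(4828 + G{\left(30,-5 - 17 \right)}\right) \left(-498 - 1286\right) = \left(4828 + 30 \left(1 + 40 \left(-5 - 17\right)\right)\right) \left(-498 - 1286\right) = \left(4828 + 30 \left(1 + 40 \left(-22\right)\right)\right) \left(-1784\right) = \left(4828 + 30 \left(1 - 880\right)\right) \left(-1784\right) = \left(4828 + 30 \left(-879\right)\right) \left(-1784\right) = \left(4828 - 26370\right) \left(-1784\right) = \left(-21542\right) \left(-1784\right) = 38430928$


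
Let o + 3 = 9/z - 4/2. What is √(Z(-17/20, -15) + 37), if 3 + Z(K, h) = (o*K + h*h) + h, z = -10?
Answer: √99606/20 ≈ 15.780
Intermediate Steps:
o = -59/10 (o = -3 + (9/(-10) - 4/2) = -3 + (9*(-⅒) - 4*½) = -3 + (-9/10 - 2) = -3 - 29/10 = -59/10 ≈ -5.9000)
Z(K, h) = -3 + h + h² - 59*K/10 (Z(K, h) = -3 + ((-59*K/10 + h*h) + h) = -3 + ((-59*K/10 + h²) + h) = -3 + ((h² - 59*K/10) + h) = -3 + (h + h² - 59*K/10) = -3 + h + h² - 59*K/10)
√(Z(-17/20, -15) + 37) = √((-3 - 15 + (-15)² - (-1003)/(10*20)) + 37) = √((-3 - 15 + 225 - (-1003)/(10*20)) + 37) = √((-3 - 15 + 225 - 59/10*(-17/20)) + 37) = √((-3 - 15 + 225 + 1003/200) + 37) = √(42403/200 + 37) = √(49803/200) = √99606/20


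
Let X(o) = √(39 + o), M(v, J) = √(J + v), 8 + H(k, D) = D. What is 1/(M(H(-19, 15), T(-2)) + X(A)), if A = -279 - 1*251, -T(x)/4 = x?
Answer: 1/(√15 + I*√491) ≈ 0.0076541 - 0.043792*I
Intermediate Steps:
T(x) = -4*x
H(k, D) = -8 + D
A = -530 (A = -279 - 251 = -530)
1/(M(H(-19, 15), T(-2)) + X(A)) = 1/(√(-4*(-2) + (-8 + 15)) + √(39 - 530)) = 1/(√(8 + 7) + √(-491)) = 1/(√15 + I*√491)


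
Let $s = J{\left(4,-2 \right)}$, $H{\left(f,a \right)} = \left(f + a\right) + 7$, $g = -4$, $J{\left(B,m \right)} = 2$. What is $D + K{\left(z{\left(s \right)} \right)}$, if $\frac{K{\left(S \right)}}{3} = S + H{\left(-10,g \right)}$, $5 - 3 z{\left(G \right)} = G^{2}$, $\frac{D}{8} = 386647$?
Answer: $3093156$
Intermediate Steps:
$D = 3093176$ ($D = 8 \cdot 386647 = 3093176$)
$H{\left(f,a \right)} = 7 + a + f$ ($H{\left(f,a \right)} = \left(a + f\right) + 7 = 7 + a + f$)
$s = 2$
$z{\left(G \right)} = \frac{5}{3} - \frac{G^{2}}{3}$
$K{\left(S \right)} = -21 + 3 S$ ($K{\left(S \right)} = 3 \left(S - 7\right) = 3 \left(-7 + S\right) = -21 + 3 S$)
$D + K{\left(z{\left(s \right)} \right)} = 3093176 - \left(21 - 3 \left(\frac{5}{3} - \frac{2^{2}}{3}\right)\right) = 3093176 - \left(21 - 3 \left(\frac{5}{3} - \frac{4}{3}\right)\right) = 3093176 + \left(-21 + 3 \cdot \frac{1}{3}\right) = 3093176 + \left(-21 + 1\right) = 3093176 - 20 = 3093156$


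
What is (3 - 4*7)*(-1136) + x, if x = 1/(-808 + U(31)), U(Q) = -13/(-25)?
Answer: 573310775/20187 ≈ 28400.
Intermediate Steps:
U(Q) = 13/25 (U(Q) = -13*(-1/25) = 13/25)
x = -25/20187 (x = 1/(-808 + 13/25) = 1/(-20187/25) = -25/20187 ≈ -0.0012384)
(3 - 4*7)*(-1136) + x = (3 - 4*7)*(-1136) - 25/20187 = (3 - 28)*(-1136) - 25/20187 = -25*(-1136) - 25/20187 = 28400 - 25/20187 = 573310775/20187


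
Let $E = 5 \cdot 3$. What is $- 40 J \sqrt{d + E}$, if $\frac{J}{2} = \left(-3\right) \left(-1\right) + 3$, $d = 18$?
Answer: $- 480 \sqrt{33} \approx -2757.4$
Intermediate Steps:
$J = 12$ ($J = 2 \left(\left(-3\right) \left(-1\right) + 3\right) = 2 \left(3 + 3\right) = 2 \cdot 6 = 12$)
$E = 15$
$- 40 J \sqrt{d + E} = \left(-40\right) 12 \sqrt{18 + 15} = - 480 \sqrt{33}$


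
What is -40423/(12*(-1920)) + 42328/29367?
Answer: 6160511/1927680 ≈ 3.1958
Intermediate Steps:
-40423/(12*(-1920)) + 42328/29367 = -40423/(-23040) + 42328*(1/29367) = -40423*(-1/23040) + 3256/2259 = 40423/23040 + 3256/2259 = 6160511/1927680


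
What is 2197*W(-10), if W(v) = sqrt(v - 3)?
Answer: 2197*I*sqrt(13) ≈ 7921.4*I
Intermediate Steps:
W(v) = sqrt(-3 + v)
2197*W(-10) = 2197*sqrt(-3 - 10) = 2197*sqrt(-13) = 2197*(I*sqrt(13)) = 2197*I*sqrt(13)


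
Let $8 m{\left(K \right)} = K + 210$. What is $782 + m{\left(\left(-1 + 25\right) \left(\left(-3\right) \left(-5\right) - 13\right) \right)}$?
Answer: $\frac{3257}{4} \approx 814.25$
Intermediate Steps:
$m{\left(K \right)} = \frac{105}{4} + \frac{K}{8}$ ($m{\left(K \right)} = \frac{K + 210}{8} = \frac{210 + K}{8} = \frac{105}{4} + \frac{K}{8}$)
$782 + m{\left(\left(-1 + 25\right) \left(\left(-3\right) \left(-5\right) - 13\right) \right)} = 782 + \left(\frac{105}{4} + \frac{\left(-1 + 25\right) \left(\left(-3\right) \left(-5\right) - 13\right)}{8}\right) = 782 + \left(\frac{105}{4} + \frac{24 \left(15 - 13\right)}{8}\right) = 782 + \left(\frac{105}{4} + \frac{24 \cdot 2}{8}\right) = 782 + \left(\frac{105}{4} + \frac{1}{8} \cdot 48\right) = 782 + \left(\frac{105}{4} + 6\right) = 782 + \frac{129}{4} = \frac{3257}{4}$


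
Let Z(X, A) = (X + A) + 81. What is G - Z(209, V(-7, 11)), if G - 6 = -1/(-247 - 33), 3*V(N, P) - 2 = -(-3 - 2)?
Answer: -240517/840 ≈ -286.33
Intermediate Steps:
V(N, P) = 7/3 (V(N, P) = ⅔ + (-(-3 - 2))/3 = ⅔ + (-1*(-5))/3 = ⅔ + (⅓)*5 = ⅔ + 5/3 = 7/3)
Z(X, A) = 81 + A + X (Z(X, A) = (A + X) + 81 = 81 + A + X)
G = 1681/280 (G = 6 - 1/(-247 - 33) = 6 - 1/(-280) = 6 - 1*(-1/280) = 6 + 1/280 = 1681/280 ≈ 6.0036)
G - Z(209, V(-7, 11)) = 1681/280 - (81 + 7/3 + 209) = 1681/280 - 1*877/3 = 1681/280 - 877/3 = -240517/840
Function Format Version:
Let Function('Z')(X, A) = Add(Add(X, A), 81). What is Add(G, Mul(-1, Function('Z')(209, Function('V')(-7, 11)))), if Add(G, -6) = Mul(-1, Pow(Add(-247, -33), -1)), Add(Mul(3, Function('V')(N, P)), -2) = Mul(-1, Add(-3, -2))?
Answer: Rational(-240517, 840) ≈ -286.33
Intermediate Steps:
Function('V')(N, P) = Rational(7, 3) (Function('V')(N, P) = Add(Rational(2, 3), Mul(Rational(1, 3), Mul(-1, Add(-3, -2)))) = Add(Rational(2, 3), Mul(Rational(1, 3), Mul(-1, -5))) = Add(Rational(2, 3), Mul(Rational(1, 3), 5)) = Add(Rational(2, 3), Rational(5, 3)) = Rational(7, 3))
Function('Z')(X, A) = Add(81, A, X) (Function('Z')(X, A) = Add(Add(A, X), 81) = Add(81, A, X))
G = Rational(1681, 280) (G = Add(6, Mul(-1, Pow(Add(-247, -33), -1))) = Add(6, Mul(-1, Pow(-280, -1))) = Add(6, Mul(-1, Rational(-1, 280))) = Add(6, Rational(1, 280)) = Rational(1681, 280) ≈ 6.0036)
Add(G, Mul(-1, Function('Z')(209, Function('V')(-7, 11)))) = Add(Rational(1681, 280), Mul(-1, Add(81, Rational(7, 3), 209))) = Add(Rational(1681, 280), Mul(-1, Rational(877, 3))) = Add(Rational(1681, 280), Rational(-877, 3)) = Rational(-240517, 840)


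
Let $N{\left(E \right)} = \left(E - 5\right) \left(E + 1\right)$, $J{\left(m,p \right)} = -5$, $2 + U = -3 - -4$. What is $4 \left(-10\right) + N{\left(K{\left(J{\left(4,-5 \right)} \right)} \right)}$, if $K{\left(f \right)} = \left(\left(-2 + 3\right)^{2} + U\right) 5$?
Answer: $-45$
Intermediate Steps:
$U = -1$ ($U = -2 - -1 = -2 + \left(-3 + 4\right) = -2 + 1 = -1$)
$K{\left(f \right)} = 0$ ($K{\left(f \right)} = \left(\left(-2 + 3\right)^{2} - 1\right) 5 = \left(1^{2} - 1\right) 5 = \left(1 - 1\right) 5 = 0 \cdot 5 = 0$)
$N{\left(E \right)} = \left(1 + E\right) \left(-5 + E\right)$ ($N{\left(E \right)} = \left(-5 + E\right) \left(1 + E\right) = \left(1 + E\right) \left(-5 + E\right)$)
$4 \left(-10\right) + N{\left(K{\left(J{\left(4,-5 \right)} \right)} \right)} = 4 \left(-10\right) - \left(5 - 0^{2}\right) = -40 + \left(-5 + 0 + 0\right) = -40 - 5 = -45$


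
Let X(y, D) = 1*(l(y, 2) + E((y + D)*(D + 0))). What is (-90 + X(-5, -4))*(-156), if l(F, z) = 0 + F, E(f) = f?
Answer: 9204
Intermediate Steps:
l(F, z) = F
X(y, D) = y + D*(D + y) (X(y, D) = 1*(y + (y + D)*(D + 0)) = 1*(y + (D + y)*D) = 1*(y + D*(D + y)) = y + D*(D + y))
(-90 + X(-5, -4))*(-156) = (-90 + (-5 - 4*(-4 - 5)))*(-156) = (-90 + (-5 - 4*(-9)))*(-156) = (-90 + (-5 + 36))*(-156) = (-90 + 31)*(-156) = -59*(-156) = 9204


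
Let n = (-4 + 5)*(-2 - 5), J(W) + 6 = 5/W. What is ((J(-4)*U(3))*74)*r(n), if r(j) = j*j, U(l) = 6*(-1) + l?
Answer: 157731/2 ≈ 78866.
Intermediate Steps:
J(W) = -6 + 5/W
U(l) = -6 + l
n = -7 (n = 1*(-7) = -7)
r(j) = j²
((J(-4)*U(3))*74)*r(n) = (((-6 + 5/(-4))*(-6 + 3))*74)*(-7)² = (((-6 + 5*(-¼))*(-3))*74)*49 = (((-6 - 5/4)*(-3))*74)*49 = (-29/4*(-3)*74)*49 = ((87/4)*74)*49 = (3219/2)*49 = 157731/2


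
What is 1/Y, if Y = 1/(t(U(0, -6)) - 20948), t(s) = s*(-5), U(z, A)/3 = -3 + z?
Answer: -20903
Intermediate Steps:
U(z, A) = -9 + 3*z (U(z, A) = 3*(-3 + z) = -9 + 3*z)
t(s) = -5*s
Y = -1/20903 (Y = 1/(-5*(-9 + 3*0) - 20948) = 1/(-5*(-9 + 0) - 20948) = 1/(-5*(-9) - 20948) = 1/(45 - 20948) = 1/(-20903) = -1/20903 ≈ -4.7840e-5)
1/Y = 1/(-1/20903) = -20903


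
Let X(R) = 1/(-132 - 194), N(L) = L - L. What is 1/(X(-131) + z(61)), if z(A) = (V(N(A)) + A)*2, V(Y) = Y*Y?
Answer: 326/39771 ≈ 0.0081969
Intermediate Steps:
N(L) = 0
V(Y) = Y²
X(R) = -1/326 (X(R) = 1/(-326) = -1/326)
z(A) = 2*A (z(A) = (0² + A)*2 = (0 + A)*2 = A*2 = 2*A)
1/(X(-131) + z(61)) = 1/(-1/326 + 2*61) = 1/(-1/326 + 122) = 1/(39771/326) = 326/39771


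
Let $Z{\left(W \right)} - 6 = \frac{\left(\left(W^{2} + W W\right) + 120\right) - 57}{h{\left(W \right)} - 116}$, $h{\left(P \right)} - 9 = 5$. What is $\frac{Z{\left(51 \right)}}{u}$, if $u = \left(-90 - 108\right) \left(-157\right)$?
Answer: $- \frac{47}{32028} \approx -0.0014675$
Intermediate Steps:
$h{\left(P \right)} = 14$ ($h{\left(P \right)} = 9 + 5 = 14$)
$Z{\left(W \right)} = \frac{183}{34} - \frac{W^{2}}{51}$ ($Z{\left(W \right)} = 6 + \frac{\left(\left(W^{2} + W W\right) + 120\right) - 57}{14 - 116} = 6 + \frac{\left(\left(W^{2} + W^{2}\right) + 120\right) - 57}{-102} = 6 + \left(\left(2 W^{2} + 120\right) - 57\right) \left(- \frac{1}{102}\right) = 6 + \left(\left(120 + 2 W^{2}\right) - 57\right) \left(- \frac{1}{102}\right) = 6 + \left(63 + 2 W^{2}\right) \left(- \frac{1}{102}\right) = 6 - \left(\frac{21}{34} + \frac{W^{2}}{51}\right) = \frac{183}{34} - \frac{W^{2}}{51}$)
$u = 31086$ ($u = \left(-198\right) \left(-157\right) = 31086$)
$\frac{Z{\left(51 \right)}}{u} = \frac{\frac{183}{34} - \frac{51^{2}}{51}}{31086} = \left(\frac{183}{34} - 51\right) \frac{1}{31086} = \left(- \frac{1551}{34}\right) \frac{1}{31086} = - \frac{47}{32028}$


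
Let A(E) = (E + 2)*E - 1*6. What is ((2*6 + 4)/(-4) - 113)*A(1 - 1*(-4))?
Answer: -3393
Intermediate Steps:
A(E) = -6 + E*(2 + E) (A(E) = (2 + E)*E - 6 = E*(2 + E) - 6 = -6 + E*(2 + E))
((2*6 + 4)/(-4) - 113)*A(1 - 1*(-4)) = ((2*6 + 4)/(-4) - 113)*(-6 + (1 - 1*(-4))² + 2*(1 - 1*(-4))) = ((12 + 4)*(-¼) - 113)*(-6 + (1 + 4)² + 2*(1 + 4)) = (16*(-¼) - 113)*(-6 + 5² + 2*5) = (-4 - 113)*(-6 + 25 + 10) = -117*29 = -3393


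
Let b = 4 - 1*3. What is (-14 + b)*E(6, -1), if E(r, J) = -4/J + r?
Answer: -130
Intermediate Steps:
E(r, J) = r - 4/J
b = 1 (b = 4 - 3 = 1)
(-14 + b)*E(6, -1) = (-14 + 1)*(6 - 4/(-1)) = -13*(6 - 4*(-1)) = -13*(6 + 4) = -13*10 = -130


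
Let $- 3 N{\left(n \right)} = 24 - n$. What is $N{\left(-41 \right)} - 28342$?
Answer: $- \frac{85091}{3} \approx -28364.0$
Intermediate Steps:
$N{\left(n \right)} = -8 + \frac{n}{3}$ ($N{\left(n \right)} = - \frac{24 - n}{3} = -8 + \frac{n}{3}$)
$N{\left(-41 \right)} - 28342 = \left(-8 + \frac{1}{3} \left(-41\right)\right) - 28342 = \left(-8 - \frac{41}{3}\right) - 28342 = - \frac{65}{3} - 28342 = - \frac{85091}{3}$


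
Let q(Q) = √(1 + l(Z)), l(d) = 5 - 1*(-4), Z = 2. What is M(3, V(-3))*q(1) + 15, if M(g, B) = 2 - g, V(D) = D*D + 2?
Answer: 15 - √10 ≈ 11.838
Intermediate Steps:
V(D) = 2 + D² (V(D) = D² + 2 = 2 + D²)
l(d) = 9 (l(d) = 5 + 4 = 9)
q(Q) = √10 (q(Q) = √(1 + 9) = √10)
M(3, V(-3))*q(1) + 15 = (2 - 1*3)*√10 + 15 = (2 - 3)*√10 + 15 = -√10 + 15 = 15 - √10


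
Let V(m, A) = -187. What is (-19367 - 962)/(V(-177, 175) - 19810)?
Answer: 20329/19997 ≈ 1.0166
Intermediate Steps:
(-19367 - 962)/(V(-177, 175) - 19810) = (-19367 - 962)/(-187 - 19810) = -20329/(-19997) = -20329*(-1/19997) = 20329/19997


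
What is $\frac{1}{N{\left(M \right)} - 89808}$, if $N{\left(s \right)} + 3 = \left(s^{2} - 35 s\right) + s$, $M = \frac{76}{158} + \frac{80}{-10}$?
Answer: $- \frac{6241}{558562131} \approx -1.1173 \cdot 10^{-5}$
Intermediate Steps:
$M = - \frac{594}{79}$ ($M = 76 \cdot \frac{1}{158} + 80 \left(- \frac{1}{10}\right) = \frac{38}{79} - 8 = - \frac{594}{79} \approx -7.519$)
$N{\left(s \right)} = -3 + s^{2} - 34 s$ ($N{\left(s \right)} = -3 + \left(\left(s^{2} - 35 s\right) + s\right) = -3 + \left(s^{2} - 34 s\right) = -3 + s^{2} - 34 s$)
$\frac{1}{N{\left(M \right)} - 89808} = \frac{1}{\left(-3 + \left(- \frac{594}{79}\right)^{2} - - \frac{20196}{79}\right) - 89808} = \frac{1}{\left(-3 + \frac{352836}{6241} + \frac{20196}{79}\right) - 89808} = \frac{1}{\frac{1929597}{6241} - 89808} = \frac{1}{- \frac{558562131}{6241}} = - \frac{6241}{558562131}$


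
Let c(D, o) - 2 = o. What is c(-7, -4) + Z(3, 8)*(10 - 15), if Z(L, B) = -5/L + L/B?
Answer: 107/24 ≈ 4.4583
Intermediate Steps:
c(D, o) = 2 + o
c(-7, -4) + Z(3, 8)*(10 - 15) = (2 - 4) + (-5/3 + 3/8)*(10 - 15) = -2 + (-5*⅓ + 3*(⅛))*(-5) = -2 + (-5/3 + 3/8)*(-5) = -2 - 31/24*(-5) = -2 + 155/24 = 107/24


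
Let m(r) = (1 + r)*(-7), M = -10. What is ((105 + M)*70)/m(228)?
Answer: -950/229 ≈ -4.1485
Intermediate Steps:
m(r) = -7 - 7*r
((105 + M)*70)/m(228) = ((105 - 10)*70)/(-7 - 7*228) = (95*70)/(-7 - 1596) = 6650/(-1603) = 6650*(-1/1603) = -950/229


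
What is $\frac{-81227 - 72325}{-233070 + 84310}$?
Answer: $\frac{19194}{18595} \approx 1.0322$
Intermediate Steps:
$\frac{-81227 - 72325}{-233070 + 84310} = - \frac{153552}{-148760} = \left(-153552\right) \left(- \frac{1}{148760}\right) = \frac{19194}{18595}$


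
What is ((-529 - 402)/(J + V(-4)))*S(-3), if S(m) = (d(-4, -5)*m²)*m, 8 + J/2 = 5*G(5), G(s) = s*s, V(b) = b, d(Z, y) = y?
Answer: -25137/46 ≈ -546.46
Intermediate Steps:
G(s) = s²
J = 234 (J = -16 + 2*(5*5²) = -16 + 2*(5*25) = -16 + 2*125 = -16 + 250 = 234)
S(m) = -5*m³ (S(m) = (-5*m²)*m = -5*m³)
((-529 - 402)/(J + V(-4)))*S(-3) = ((-529 - 402)/(234 - 4))*(-5*(-3)³) = (-931/230)*(-5*(-27)) = -931*1/230*135 = -931/230*135 = -25137/46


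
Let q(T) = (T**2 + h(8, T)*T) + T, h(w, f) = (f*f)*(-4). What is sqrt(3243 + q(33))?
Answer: 3*I*sqrt(15487) ≈ 373.34*I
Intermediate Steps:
h(w, f) = -4*f**2 (h(w, f) = f**2*(-4) = -4*f**2)
q(T) = T + T**2 - 4*T**3 (q(T) = (T**2 + (-4*T**2)*T) + T = (T**2 - 4*T**3) + T = T + T**2 - 4*T**3)
sqrt(3243 + q(33)) = sqrt(3243 + 33*(1 + 33 - 4*33**2)) = sqrt(3243 + 33*(1 + 33 - 4*1089)) = sqrt(3243 + 33*(1 + 33 - 4356)) = sqrt(3243 + 33*(-4322)) = sqrt(3243 - 142626) = sqrt(-139383) = 3*I*sqrt(15487)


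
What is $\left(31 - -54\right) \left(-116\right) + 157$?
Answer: $-9703$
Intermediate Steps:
$\left(31 - -54\right) \left(-116\right) + 157 = \left(31 + 54\right) \left(-116\right) + 157 = 85 \left(-116\right) + 157 = -9860 + 157 = -9703$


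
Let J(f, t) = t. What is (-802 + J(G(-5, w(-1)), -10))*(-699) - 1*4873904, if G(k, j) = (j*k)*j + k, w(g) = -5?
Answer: -4306316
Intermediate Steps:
G(k, j) = k + k*j² (G(k, j) = k*j² + k = k + k*j²)
(-802 + J(G(-5, w(-1)), -10))*(-699) - 1*4873904 = (-802 - 10)*(-699) - 1*4873904 = -812*(-699) - 4873904 = 567588 - 4873904 = -4306316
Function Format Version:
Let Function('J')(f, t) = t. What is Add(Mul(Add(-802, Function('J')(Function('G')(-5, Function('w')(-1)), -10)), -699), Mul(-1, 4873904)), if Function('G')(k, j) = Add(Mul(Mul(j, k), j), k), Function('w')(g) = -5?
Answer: -4306316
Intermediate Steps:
Function('G')(k, j) = Add(k, Mul(k, Pow(j, 2))) (Function('G')(k, j) = Add(Mul(k, Pow(j, 2)), k) = Add(k, Mul(k, Pow(j, 2))))
Add(Mul(Add(-802, Function('J')(Function('G')(-5, Function('w')(-1)), -10)), -699), Mul(-1, 4873904)) = Add(Mul(Add(-802, -10), -699), Mul(-1, 4873904)) = Add(Mul(-812, -699), -4873904) = Add(567588, -4873904) = -4306316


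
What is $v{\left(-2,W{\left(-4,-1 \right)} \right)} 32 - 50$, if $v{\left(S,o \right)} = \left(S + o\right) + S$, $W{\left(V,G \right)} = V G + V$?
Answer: $-178$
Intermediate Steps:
$W{\left(V,G \right)} = V + G V$ ($W{\left(V,G \right)} = G V + V = V + G V$)
$v{\left(S,o \right)} = o + 2 S$
$v{\left(-2,W{\left(-4,-1 \right)} \right)} 32 - 50 = \left(- 4 \left(1 - 1\right) + 2 \left(-2\right)\right) 32 - 50 = \left(\left(-4\right) 0 - 4\right) 32 - 50 = \left(0 - 4\right) 32 - 50 = \left(-4\right) 32 - 50 = -128 - 50 = -178$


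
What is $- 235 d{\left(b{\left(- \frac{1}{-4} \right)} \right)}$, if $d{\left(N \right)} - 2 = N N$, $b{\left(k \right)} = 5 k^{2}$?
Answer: $- \frac{126195}{256} \approx -492.95$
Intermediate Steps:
$d{\left(N \right)} = 2 + N^{2}$ ($d{\left(N \right)} = 2 + N N = 2 + N^{2}$)
$- 235 d{\left(b{\left(- \frac{1}{-4} \right)} \right)} = - 235 \left(2 + \left(5 \left(- \frac{1}{-4}\right)^{2}\right)^{2}\right) = - 235 \left(2 + \left(5 \left(\left(-1\right) \left(- \frac{1}{4}\right)\right)^{2}\right)^{2}\right) = - 235 \left(2 + \left(\frac{5}{16}\right)^{2}\right) = - 235 \left(2 + \frac{25}{256}\right) = \left(-235\right) \frac{537}{256} = - \frac{126195}{256}$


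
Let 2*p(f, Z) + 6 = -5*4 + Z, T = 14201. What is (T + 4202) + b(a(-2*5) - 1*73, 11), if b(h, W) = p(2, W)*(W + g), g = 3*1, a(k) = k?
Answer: 18298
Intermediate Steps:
p(f, Z) = -13 + Z/2 (p(f, Z) = -3 + (-5*4 + Z)/2 = -3 + (-20 + Z)/2 = -3 + (-10 + Z/2) = -13 + Z/2)
g = 3
b(h, W) = (-13 + W/2)*(3 + W) (b(h, W) = (-13 + W/2)*(W + 3) = (-13 + W/2)*(3 + W))
(T + 4202) + b(a(-2*5) - 1*73, 11) = (14201 + 4202) + (-26 + 11)*(3 + 11)/2 = 18403 + (½)*(-15)*14 = 18403 - 105 = 18298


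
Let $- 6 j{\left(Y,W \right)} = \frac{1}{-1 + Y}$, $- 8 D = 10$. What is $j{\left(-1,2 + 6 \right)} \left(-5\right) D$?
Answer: $\frac{25}{48} \approx 0.52083$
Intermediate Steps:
$D = - \frac{5}{4}$ ($D = \left(- \frac{1}{8}\right) 10 = - \frac{5}{4} \approx -1.25$)
$j{\left(Y,W \right)} = - \frac{1}{6 \left(-1 + Y\right)}$
$j{\left(-1,2 + 6 \right)} \left(-5\right) D = - \frac{1}{-6 + 6 \left(-1\right)} \left(-5\right) \left(- \frac{5}{4}\right) = - \frac{1}{-6 - 6} \left(-5\right) \left(- \frac{5}{4}\right) = - \frac{1}{-12} \left(-5\right) \left(- \frac{5}{4}\right) = \left(-1\right) \left(- \frac{1}{12}\right) \left(-5\right) \left(- \frac{5}{4}\right) = \frac{1}{12} \left(-5\right) \left(- \frac{5}{4}\right) = \left(- \frac{5}{12}\right) \left(- \frac{5}{4}\right) = \frac{25}{48}$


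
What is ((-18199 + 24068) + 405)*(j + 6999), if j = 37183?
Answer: 277197868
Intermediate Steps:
((-18199 + 24068) + 405)*(j + 6999) = ((-18199 + 24068) + 405)*(37183 + 6999) = (5869 + 405)*44182 = 6274*44182 = 277197868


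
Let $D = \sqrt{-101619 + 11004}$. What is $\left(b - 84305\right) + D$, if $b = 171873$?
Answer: $87568 + i \sqrt{90615} \approx 87568.0 + 301.02 i$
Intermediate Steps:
$D = i \sqrt{90615}$ ($D = \sqrt{-90615} = i \sqrt{90615} \approx 301.02 i$)
$\left(b - 84305\right) + D = \left(171873 - 84305\right) + i \sqrt{90615} = 87568 + i \sqrt{90615}$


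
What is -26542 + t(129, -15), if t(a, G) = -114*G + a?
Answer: -24703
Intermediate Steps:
t(a, G) = a - 114*G
-26542 + t(129, -15) = -26542 + (129 - 114*(-15)) = -26542 + (129 + 1710) = -26542 + 1839 = -24703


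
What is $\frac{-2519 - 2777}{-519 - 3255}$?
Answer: $\frac{2648}{1887} \approx 1.4033$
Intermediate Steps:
$\frac{-2519 - 2777}{-519 - 3255} = - \frac{5296}{-519 - 3255} = - \frac{5296}{-3774} = \left(-5296\right) \left(- \frac{1}{3774}\right) = \frac{2648}{1887}$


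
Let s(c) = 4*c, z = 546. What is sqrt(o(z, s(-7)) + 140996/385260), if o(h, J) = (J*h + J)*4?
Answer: I*sqrt(568316954632965)/96315 ≈ 247.51*I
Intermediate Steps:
o(h, J) = 4*J + 4*J*h (o(h, J) = (J + J*h)*4 = 4*J + 4*J*h)
sqrt(o(z, s(-7)) + 140996/385260) = sqrt(4*(4*(-7))*(1 + 546) + 140996/385260) = sqrt(4*(-28)*547 + 140996*(1/385260)) = sqrt(-61264 + 35249/96315) = sqrt(-5900606911/96315) = I*sqrt(568316954632965)/96315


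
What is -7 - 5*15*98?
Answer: -7357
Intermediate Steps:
-7 - 5*15*98 = -7 - 75*98 = -7 - 7350 = -7357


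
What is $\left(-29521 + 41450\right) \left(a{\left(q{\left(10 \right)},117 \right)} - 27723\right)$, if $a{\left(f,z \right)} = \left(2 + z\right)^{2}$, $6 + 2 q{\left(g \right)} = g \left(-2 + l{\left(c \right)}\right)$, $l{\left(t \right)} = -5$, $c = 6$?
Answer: $-161781098$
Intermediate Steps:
$q{\left(g \right)} = -3 - \frac{7 g}{2}$ ($q{\left(g \right)} = -3 + \frac{g \left(-2 - 5\right)}{2} = -3 + \frac{g \left(-7\right)}{2} = -3 + \frac{\left(-7\right) g}{2} = -3 - \frac{7 g}{2}$)
$\left(-29521 + 41450\right) \left(a{\left(q{\left(10 \right)},117 \right)} - 27723\right) = \left(-29521 + 41450\right) \left(\left(2 + 117\right)^{2} - 27723\right) = 11929 \left(119^{2} - 27723\right) = 11929 \left(14161 - 27723\right) = 11929 \left(-13562\right) = -161781098$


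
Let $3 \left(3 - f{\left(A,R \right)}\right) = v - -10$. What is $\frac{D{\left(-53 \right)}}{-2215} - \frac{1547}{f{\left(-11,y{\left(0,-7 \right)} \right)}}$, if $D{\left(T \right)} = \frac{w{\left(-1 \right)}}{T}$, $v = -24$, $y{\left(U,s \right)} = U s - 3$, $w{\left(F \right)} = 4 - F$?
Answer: $- \frac{108966016}{540017} \approx -201.78$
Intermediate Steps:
$y{\left(U,s \right)} = -3 + U s$
$f{\left(A,R \right)} = \frac{23}{3}$ ($f{\left(A,R \right)} = 3 - \frac{-24 - -10}{3} = 3 - \frac{-24 + 10}{3} = 3 - - \frac{14}{3} = 3 + \frac{14}{3} = \frac{23}{3}$)
$D{\left(T \right)} = \frac{5}{T}$ ($D{\left(T \right)} = \frac{4 - -1}{T} = \frac{4 + 1}{T} = \frac{5}{T}$)
$\frac{D{\left(-53 \right)}}{-2215} - \frac{1547}{f{\left(-11,y{\left(0,-7 \right)} \right)}} = \frac{5 \frac{1}{-53}}{-2215} - \frac{1547}{\frac{23}{3}} = 5 \left(- \frac{1}{53}\right) \left(- \frac{1}{2215}\right) - \frac{4641}{23} = \left(- \frac{5}{53}\right) \left(- \frac{1}{2215}\right) - \frac{4641}{23} = \frac{1}{23479} - \frac{4641}{23} = - \frac{108966016}{540017}$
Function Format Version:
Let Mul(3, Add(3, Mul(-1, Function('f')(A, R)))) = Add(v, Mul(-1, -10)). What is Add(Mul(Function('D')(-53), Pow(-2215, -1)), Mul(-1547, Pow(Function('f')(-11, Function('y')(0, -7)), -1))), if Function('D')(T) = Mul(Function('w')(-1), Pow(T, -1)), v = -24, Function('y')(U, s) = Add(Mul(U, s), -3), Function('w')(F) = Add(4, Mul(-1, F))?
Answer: Rational(-108966016, 540017) ≈ -201.78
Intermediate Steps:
Function('y')(U, s) = Add(-3, Mul(U, s))
Function('f')(A, R) = Rational(23, 3) (Function('f')(A, R) = Add(3, Mul(Rational(-1, 3), Add(-24, Mul(-1, -10)))) = Add(3, Mul(Rational(-1, 3), Add(-24, 10))) = Add(3, Mul(Rational(-1, 3), -14)) = Add(3, Rational(14, 3)) = Rational(23, 3))
Function('D')(T) = Mul(5, Pow(T, -1)) (Function('D')(T) = Mul(Add(4, Mul(-1, -1)), Pow(T, -1)) = Mul(Add(4, 1), Pow(T, -1)) = Mul(5, Pow(T, -1)))
Add(Mul(Function('D')(-53), Pow(-2215, -1)), Mul(-1547, Pow(Function('f')(-11, Function('y')(0, -7)), -1))) = Add(Mul(Mul(5, Pow(-53, -1)), Pow(-2215, -1)), Mul(-1547, Pow(Rational(23, 3), -1))) = Add(Mul(Mul(5, Rational(-1, 53)), Rational(-1, 2215)), Mul(-1547, Rational(3, 23))) = Add(Mul(Rational(-5, 53), Rational(-1, 2215)), Rational(-4641, 23)) = Add(Rational(1, 23479), Rational(-4641, 23)) = Rational(-108966016, 540017)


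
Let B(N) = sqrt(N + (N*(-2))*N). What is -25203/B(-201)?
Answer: 271*I*sqrt(81003)/871 ≈ 88.553*I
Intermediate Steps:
B(N) = sqrt(N - 2*N**2) (B(N) = sqrt(N + (-2*N)*N) = sqrt(N - 2*N**2))
-25203/B(-201) = -25203*(-I*sqrt(201)/(201*sqrt(1 - 2*(-201)))) = -25203*(-I*sqrt(201)/(201*sqrt(1 + 402))) = -25203*(-I*sqrt(81003)/81003) = -(-271)*I*sqrt(81003)/871 = 271*I*sqrt(81003)/871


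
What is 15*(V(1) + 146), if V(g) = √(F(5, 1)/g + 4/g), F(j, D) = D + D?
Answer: 2190 + 15*√6 ≈ 2226.7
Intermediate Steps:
F(j, D) = 2*D
V(g) = √6*√(1/g) (V(g) = √((2*1)/g + 4/g) = √(2/g + 4/g) = √(6/g) = √6*√(1/g))
15*(V(1) + 146) = 15*(√6*√(1/1) + 146) = 15*(√6*√1 + 146) = 15*(√6*1 + 146) = 15*(√6 + 146) = 15*(146 + √6) = 2190 + 15*√6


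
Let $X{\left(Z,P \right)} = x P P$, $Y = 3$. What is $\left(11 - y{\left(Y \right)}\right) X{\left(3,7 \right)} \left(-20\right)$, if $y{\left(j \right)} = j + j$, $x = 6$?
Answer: $-29400$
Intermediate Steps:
$X{\left(Z,P \right)} = 6 P^{2}$ ($X{\left(Z,P \right)} = 6 P P = 6 P^{2}$)
$y{\left(j \right)} = 2 j$
$\left(11 - y{\left(Y \right)}\right) X{\left(3,7 \right)} \left(-20\right) = \left(11 - 2 \cdot 3\right) 6 \cdot 7^{2} \left(-20\right) = \left(11 - 6\right) 6 \cdot 49 \left(-20\right) = \left(11 - 6\right) 294 \left(-20\right) = 5 \cdot 294 \left(-20\right) = 1470 \left(-20\right) = -29400$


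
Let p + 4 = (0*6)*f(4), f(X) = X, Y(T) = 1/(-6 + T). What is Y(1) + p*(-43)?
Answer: 859/5 ≈ 171.80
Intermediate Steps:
p = -4 (p = -4 + (0*6)*4 = -4 + 0*4 = -4 + 0 = -4)
Y(1) + p*(-43) = 1/(-6 + 1) - 4*(-43) = 1/(-5) + 172 = -⅕ + 172 = 859/5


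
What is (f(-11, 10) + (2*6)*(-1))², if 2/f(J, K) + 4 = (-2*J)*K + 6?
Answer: 1771561/12321 ≈ 143.78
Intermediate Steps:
f(J, K) = 2/(2 - 2*J*K) (f(J, K) = 2/(-4 + ((-2*J)*K + 6)) = 2/(-4 + (-2*J*K + 6)) = 2/(-4 + (6 - 2*J*K)) = 2/(2 - 2*J*K))
(f(-11, 10) + (2*6)*(-1))² = (-1/(-1 - 11*10) + (2*6)*(-1))² = (-1/(-1 - 110) + 12*(-1))² = (-1/(-111) - 12)² = (-1*(-1/111) - 12)² = (1/111 - 12)² = (-1331/111)² = 1771561/12321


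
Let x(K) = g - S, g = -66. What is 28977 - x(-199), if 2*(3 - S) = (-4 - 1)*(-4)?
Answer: 29036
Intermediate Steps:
S = -7 (S = 3 - (-4 - 1)*(-4)/2 = 3 - (-5)*(-4)/2 = 3 - 1/2*20 = 3 - 10 = -7)
x(K) = -59 (x(K) = -66 - 1*(-7) = -66 + 7 = -59)
28977 - x(-199) = 28977 - 1*(-59) = 28977 + 59 = 29036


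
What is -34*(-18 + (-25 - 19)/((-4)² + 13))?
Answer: 19244/29 ≈ 663.59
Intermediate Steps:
-34*(-18 + (-25 - 19)/((-4)² + 13)) = -34*(-18 - 44/(16 + 13)) = -34*(-18 - 44/29) = -34*(-566/29) = 19244/29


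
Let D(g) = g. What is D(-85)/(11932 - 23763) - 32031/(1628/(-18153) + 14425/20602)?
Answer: -141726049871554301/2701218060239 ≈ -52467.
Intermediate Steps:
D(-85)/(11932 - 23763) - 32031/(1628/(-18153) + 14425/20602) = -85/(11932 - 23763) - 32031/(1628/(-18153) + 14425/20602) = -85/(-11831) - 32031/(1628*(-1/18153) + 14425*(1/20602)) = -85*(-1/11831) - 32031/(-1628/18153 + 14425/20602) = 85/11831 - 32031/228316969/373988106 = 85/11831 - 32031*373988106/228316969 = 85/11831 - 11979213023286/228316969 = -141726049871554301/2701218060239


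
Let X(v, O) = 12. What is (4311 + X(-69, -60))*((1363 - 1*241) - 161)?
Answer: 4154403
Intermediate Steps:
(4311 + X(-69, -60))*((1363 - 1*241) - 161) = (4311 + 12)*((1363 - 1*241) - 161) = 4323*((1363 - 241) - 161) = 4323*(1122 - 161) = 4323*961 = 4154403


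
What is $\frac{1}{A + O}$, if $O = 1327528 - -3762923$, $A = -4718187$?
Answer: $\frac{1}{372264} \approx 2.6863 \cdot 10^{-6}$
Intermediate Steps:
$O = 5090451$ ($O = 1327528 + 3762923 = 5090451$)
$\frac{1}{A + O} = \frac{1}{-4718187 + 5090451} = \frac{1}{372264}$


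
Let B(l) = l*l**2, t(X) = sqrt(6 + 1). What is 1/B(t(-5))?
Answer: sqrt(7)/49 ≈ 0.053995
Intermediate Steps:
t(X) = sqrt(7)
B(l) = l**3
1/B(t(-5)) = 1/((sqrt(7))**3) = 1/(7*sqrt(7)) = sqrt(7)/49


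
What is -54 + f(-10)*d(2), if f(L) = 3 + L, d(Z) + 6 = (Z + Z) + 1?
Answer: -47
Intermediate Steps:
d(Z) = -5 + 2*Z (d(Z) = -6 + ((Z + Z) + 1) = -6 + (2*Z + 1) = -6 + (1 + 2*Z) = -5 + 2*Z)
-54 + f(-10)*d(2) = -54 + (3 - 10)*(-5 + 2*2) = -54 - 7*(-5 + 4) = -54 - 7*(-1) = -54 + 7 = -47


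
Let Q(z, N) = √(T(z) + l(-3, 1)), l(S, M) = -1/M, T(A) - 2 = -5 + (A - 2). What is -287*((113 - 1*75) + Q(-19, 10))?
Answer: -10906 - 1435*I ≈ -10906.0 - 1435.0*I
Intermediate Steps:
T(A) = -5 + A (T(A) = 2 + (-5 + (A - 2)) = 2 + (-5 + (-2 + A)) = 2 + (-7 + A) = -5 + A)
Q(z, N) = √(-6 + z) (Q(z, N) = √((-5 + z) - 1/1) = √((-5 + z) - 1*1) = √((-5 + z) - 1) = √(-6 + z))
-287*((113 - 1*75) + Q(-19, 10)) = -287*((113 - 1*75) + √(-6 - 19)) = -287*((113 - 75) + √(-25)) = -287*(38 + 5*I) = -10906 - 1435*I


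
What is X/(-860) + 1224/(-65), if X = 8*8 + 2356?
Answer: -60497/2795 ≈ -21.645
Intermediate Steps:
X = 2420 (X = 64 + 2356 = 2420)
X/(-860) + 1224/(-65) = 2420/(-860) + 1224/(-65) = 2420*(-1/860) + 1224*(-1/65) = -121/43 - 1224/65 = -60497/2795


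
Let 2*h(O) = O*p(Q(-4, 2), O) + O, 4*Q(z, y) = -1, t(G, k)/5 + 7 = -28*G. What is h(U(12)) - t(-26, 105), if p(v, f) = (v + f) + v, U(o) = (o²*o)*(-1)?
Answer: 1488955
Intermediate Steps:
t(G, k) = -35 - 140*G (t(G, k) = -35 + 5*(-28*G) = -35 - 140*G)
U(o) = -o³ (U(o) = o³*(-1) = -o³)
Q(z, y) = -¼ (Q(z, y) = (¼)*(-1) = -¼)
p(v, f) = f + 2*v (p(v, f) = (f + v) + v = f + 2*v)
h(O) = O/2 + O*(-½ + O)/2 (h(O) = (O*(O + 2*(-¼)) + O)/2 = (O*(O - ½) + O)/2 = (O*(-½ + O) + O)/2 = (O + O*(-½ + O))/2 = O/2 + O*(-½ + O)/2)
h(U(12)) - t(-26, 105) = (-1*12³)*(1 + 2*(-1*12³))/4 - (-35 - 140*(-26)) = (-1*1728)*(1 + 2*(-1*1728))/4 - (-35 + 3640) = (¼)*(-1728)*(1 + 2*(-1728)) - 1*3605 = (¼)*(-1728)*(1 - 3456) - 3605 = (¼)*(-1728)*(-3455) - 3605 = 1492560 - 3605 = 1488955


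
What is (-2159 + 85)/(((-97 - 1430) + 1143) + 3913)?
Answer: -2074/3529 ≈ -0.58770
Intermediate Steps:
(-2159 + 85)/(((-97 - 1430) + 1143) + 3913) = -2074/((-1527 + 1143) + 3913) = -2074/(-384 + 3913) = -2074/3529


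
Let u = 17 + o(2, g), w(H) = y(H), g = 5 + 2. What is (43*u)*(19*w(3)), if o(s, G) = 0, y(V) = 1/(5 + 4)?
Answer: 13889/9 ≈ 1543.2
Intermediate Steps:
g = 7
y(V) = 1/9
w(H) = 1/9
u = 17 (u = 17 + 0 = 17)
(43*u)*(19*w(3)) = (43*17)*(19*(1/9)) = 731*(19/9) = 13889/9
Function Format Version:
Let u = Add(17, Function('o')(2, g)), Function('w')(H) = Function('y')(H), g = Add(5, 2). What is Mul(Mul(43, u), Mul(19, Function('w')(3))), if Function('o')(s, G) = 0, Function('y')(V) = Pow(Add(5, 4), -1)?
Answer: Rational(13889, 9) ≈ 1543.2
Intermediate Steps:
g = 7
Function('y')(V) = Rational(1, 9) (Function('y')(V) = Pow(9, -1) = Rational(1, 9))
Function('w')(H) = Rational(1, 9)
u = 17 (u = Add(17, 0) = 17)
Mul(Mul(43, u), Mul(19, Function('w')(3))) = Mul(Mul(43, 17), Mul(19, Rational(1, 9))) = Mul(731, Rational(19, 9)) = Rational(13889, 9)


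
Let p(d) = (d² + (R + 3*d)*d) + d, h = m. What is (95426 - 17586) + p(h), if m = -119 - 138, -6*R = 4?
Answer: 1025851/3 ≈ 3.4195e+5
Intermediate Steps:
R = -⅔ (R = -⅙*4 = -⅔ ≈ -0.66667)
m = -257
h = -257
p(d) = d + d² + d*(-⅔ + 3*d) (p(d) = (d² + (-⅔ + 3*d)*d) + d = (d² + d*(-⅔ + 3*d)) + d = d + d² + d*(-⅔ + 3*d))
(95426 - 17586) + p(h) = (95426 - 17586) + (⅓)*(-257)*(1 + 12*(-257)) = 77840 + (⅓)*(-257)*(1 - 3084) = 77840 + (⅓)*(-257)*(-3083) = 77840 + 792331/3 = 1025851/3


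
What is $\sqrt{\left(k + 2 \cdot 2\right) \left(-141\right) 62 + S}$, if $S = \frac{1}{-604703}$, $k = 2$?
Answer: $\frac{i \sqrt{19179898252103171}}{604703} \approx 229.02 i$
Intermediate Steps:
$S = - \frac{1}{604703} \approx -1.6537 \cdot 10^{-6}$
$\sqrt{\left(k + 2 \cdot 2\right) \left(-141\right) 62 + S} = \sqrt{\left(2 + 2 \cdot 2\right) \left(-141\right) 62 - \frac{1}{604703}} = \sqrt{\left(2 + 4\right) \left(-141\right) 62 - \frac{1}{604703}} = \sqrt{6 \left(-141\right) 62 - \frac{1}{604703}} = \sqrt{\left(-846\right) 62 - \frac{1}{604703}} = \sqrt{-52452 - \frac{1}{604703}} = \sqrt{- \frac{31717881757}{604703}} = \frac{i \sqrt{19179898252103171}}{604703}$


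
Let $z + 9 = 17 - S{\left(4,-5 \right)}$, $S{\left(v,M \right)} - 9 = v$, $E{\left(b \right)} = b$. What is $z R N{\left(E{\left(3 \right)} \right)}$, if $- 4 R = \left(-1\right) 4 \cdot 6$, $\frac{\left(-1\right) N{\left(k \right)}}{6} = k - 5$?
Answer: $-360$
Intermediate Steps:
$N{\left(k \right)} = 30 - 6 k$ ($N{\left(k \right)} = - 6 \left(k - 5\right) = - 6 \left(-5 + k\right) = 30 - 6 k$)
$S{\left(v,M \right)} = 9 + v$
$R = 6$ ($R = - \frac{\left(-1\right) 4 \cdot 6}{4} = - \frac{\left(-4\right) 6}{4} = \left(- \frac{1}{4}\right) \left(-24\right) = 6$)
$z = -5$ ($z = -9 + \left(17 - \left(9 + 4\right)\right) = -9 + \left(17 - 13\right) = -9 + 4 = -5$)
$z R N{\left(E{\left(3 \right)} \right)} = \left(-5\right) 6 \left(30 - 18\right) = - 30 \left(30 - 18\right) = \left(-30\right) 12 = -360$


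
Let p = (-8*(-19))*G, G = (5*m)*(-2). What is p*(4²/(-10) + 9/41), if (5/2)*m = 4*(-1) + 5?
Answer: 172064/205 ≈ 839.34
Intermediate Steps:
m = ⅖ (m = 2*(4*(-1) + 5)/5 = 2*(-4 + 5)/5 = (⅖)*1 = ⅖ ≈ 0.40000)
G = -4 (G = (5*(⅖))*(-2) = 2*(-2) = -4)
p = -608 (p = -8*(-19)*(-4) = 152*(-4) = -608)
p*(4²/(-10) + 9/41) = -608*(4²/(-10) + 9/41) = -608*(16*(-⅒) + 9*(1/41)) = -608*(-8/5 + 9/41) = -608*(-283/205) = 172064/205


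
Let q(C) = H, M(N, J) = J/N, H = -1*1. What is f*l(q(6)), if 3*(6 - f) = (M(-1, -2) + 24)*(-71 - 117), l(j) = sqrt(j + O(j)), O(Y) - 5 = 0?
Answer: 9812/3 ≈ 3270.7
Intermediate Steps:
O(Y) = 5 (O(Y) = 5 + 0 = 5)
H = -1
q(C) = -1
l(j) = sqrt(5 + j) (l(j) = sqrt(j + 5) = sqrt(5 + j))
f = 4906/3 (f = 6 - (-2/(-1) + 24)*(-71 - 117)/3 = 6 - (-2*(-1) + 24)*(-188)/3 = 6 - (2 + 24)*(-188)/3 = 6 - 26*(-188)/3 = 6 - 1/3*(-4888) = 6 + 4888/3 = 4906/3 ≈ 1635.3)
f*l(q(6)) = 4906*sqrt(5 - 1)/3 = 4906*sqrt(4)/3 = (4906/3)*2 = 9812/3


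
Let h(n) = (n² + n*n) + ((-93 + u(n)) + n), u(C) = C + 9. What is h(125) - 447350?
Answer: -415934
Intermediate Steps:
u(C) = 9 + C
h(n) = -84 + 2*n + 2*n² (h(n) = (n² + n*n) + ((-93 + (9 + n)) + n) = (n² + n²) + ((-84 + n) + n) = 2*n² + (-84 + 2*n) = -84 + 2*n + 2*n²)
h(125) - 447350 = (-84 + 2*125 + 2*125²) - 447350 = (-84 + 250 + 2*15625) - 447350 = (-84 + 250 + 31250) - 447350 = 31416 - 447350 = -415934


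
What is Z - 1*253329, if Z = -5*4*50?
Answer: -254329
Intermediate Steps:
Z = -1000 (Z = -20*50 = -1000)
Z - 1*253329 = -1000 - 1*253329 = -1000 - 253329 = -254329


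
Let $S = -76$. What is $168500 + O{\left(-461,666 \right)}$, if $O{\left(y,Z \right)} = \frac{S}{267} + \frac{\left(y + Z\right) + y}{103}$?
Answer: $\frac{4633842320}{27501} \approx 1.685 \cdot 10^{5}$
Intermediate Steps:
$O{\left(y,Z \right)} = - \frac{76}{267} + \frac{Z}{103} + \frac{2 y}{103}$ ($O{\left(y,Z \right)} = - \frac{76}{267} + \frac{\left(y + Z\right) + y}{103} = \left(-76\right) \frac{1}{267} + \left(\left(Z + y\right) + y\right) \frac{1}{103} = - \frac{76}{267} + \left(Z + 2 y\right) \frac{1}{103} = - \frac{76}{267} + \left(\frac{Z}{103} + \frac{2 y}{103}\right) = - \frac{76}{267} + \frac{Z}{103} + \frac{2 y}{103}$)
$168500 + O{\left(-461,666 \right)} = 168500 + \left(- \frac{76}{267} + \frac{1}{103} \cdot 666 + \frac{2}{103} \left(-461\right)\right) = 168500 - \frac{76180}{27501} = \frac{4633842320}{27501}$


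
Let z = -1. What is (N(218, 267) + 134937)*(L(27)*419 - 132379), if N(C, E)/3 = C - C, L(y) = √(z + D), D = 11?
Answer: -17862825123 + 56538603*√10 ≈ -1.7684e+10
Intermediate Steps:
L(y) = √10 (L(y) = √(-1 + 11) = √10)
N(C, E) = 0 (N(C, E) = 3*(C - C) = 3*0 = 0)
(N(218, 267) + 134937)*(L(27)*419 - 132379) = (0 + 134937)*(√10*419 - 132379) = 134937*(419*√10 - 132379) = 134937*(-132379 + 419*√10) = -17862825123 + 56538603*√10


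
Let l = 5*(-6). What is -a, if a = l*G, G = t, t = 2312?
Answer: 69360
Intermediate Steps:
l = -30
G = 2312
a = -69360 (a = -30*2312 = -69360)
-a = -1*(-69360) = 69360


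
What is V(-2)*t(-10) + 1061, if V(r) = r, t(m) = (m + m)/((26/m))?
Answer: 13593/13 ≈ 1045.6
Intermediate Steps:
t(m) = m²/13 (t(m) = (2*m)*(m/26) = m²/13)
V(-2)*t(-10) + 1061 = -2*(-10)²/13 + 1061 = -2*100/13 + 1061 = -200/13 + 1061 = 13593/13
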